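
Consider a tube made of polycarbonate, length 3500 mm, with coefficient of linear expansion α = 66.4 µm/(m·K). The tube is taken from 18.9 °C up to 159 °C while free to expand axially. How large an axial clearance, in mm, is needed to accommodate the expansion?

32.6 mm

ΔT = 159 − 18.9 = 140.1 K.
ΔL = α·L₀·ΔT = 66.4×10⁻⁶ × 3500 mm × 140.1 K = 32.6 mm.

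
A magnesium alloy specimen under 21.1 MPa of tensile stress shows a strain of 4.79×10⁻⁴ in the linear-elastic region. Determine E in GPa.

E = σ/ε = 21.1 MPa / 4.79×10⁻⁴ = 44050 MPa = 44.1 GPa.

44.1 GPa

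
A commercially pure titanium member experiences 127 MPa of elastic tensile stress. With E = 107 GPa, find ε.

1.19×10⁻³

ε = σ/E = 127 / 107000 = 1.19×10⁻³.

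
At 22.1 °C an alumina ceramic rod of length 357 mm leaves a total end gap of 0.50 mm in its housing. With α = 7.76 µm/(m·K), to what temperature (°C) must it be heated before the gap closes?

203 °C

α·L₀·ΔT = 0.5 mm ⇒ ΔT = 0.5 / (7.76×10⁻⁶ × 357.0) = 180.5 K.
T = 22.1 + 180.5 = 202.6 °C.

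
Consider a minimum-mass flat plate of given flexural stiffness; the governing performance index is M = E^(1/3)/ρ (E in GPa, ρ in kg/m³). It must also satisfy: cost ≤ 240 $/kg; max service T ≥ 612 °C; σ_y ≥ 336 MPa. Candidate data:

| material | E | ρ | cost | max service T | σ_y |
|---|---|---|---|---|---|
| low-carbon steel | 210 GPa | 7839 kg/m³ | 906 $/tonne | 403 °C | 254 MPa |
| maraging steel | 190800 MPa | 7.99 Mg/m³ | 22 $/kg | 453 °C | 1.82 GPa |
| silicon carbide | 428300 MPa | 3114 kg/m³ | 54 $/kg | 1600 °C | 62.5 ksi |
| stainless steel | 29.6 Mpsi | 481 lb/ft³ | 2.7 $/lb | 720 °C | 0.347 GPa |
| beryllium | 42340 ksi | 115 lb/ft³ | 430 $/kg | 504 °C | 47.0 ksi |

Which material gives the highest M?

Screen on constraints: cost ≤ 240 $/kg; max service T ≥ 612 °C; σ_y ≥ 336 MPa. Survivors: silicon carbide, stainless steel.
Normalizing units and computing the index:
  silicon carbide: E = 428.3 GPa, ρ = 3114 kg/m³
  stainless steel: E = 204.1 GPa, ρ = 7705 kg/m³
  silicon carbide: M = 2.42×10⁻³
  stainless steel: M = 0.764×10⁻³
Highest index: silicon carbide.

silicon carbide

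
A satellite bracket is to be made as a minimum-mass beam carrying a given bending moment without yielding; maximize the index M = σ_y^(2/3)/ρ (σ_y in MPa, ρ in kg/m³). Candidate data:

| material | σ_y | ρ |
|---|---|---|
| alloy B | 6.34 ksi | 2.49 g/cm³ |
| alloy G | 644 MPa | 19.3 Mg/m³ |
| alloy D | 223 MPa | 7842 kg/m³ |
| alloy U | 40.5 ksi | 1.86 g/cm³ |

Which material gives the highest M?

alloy U

In SI units:
  alloy B: σ_y = 43.71 MPa, ρ = 2490 kg/m³
  alloy G: σ_y = 644.0 MPa, ρ = 19300 kg/m³
  alloy D: σ_y = 223.0 MPa, ρ = 7842 kg/m³
  alloy U: σ_y = 279.2 MPa, ρ = 1860 kg/m³
  alloy U: M = 23.0×10⁻³
  alloy B: M = 4.98×10⁻³
  alloy D: M = 4.69×10⁻³
  alloy G: M = 3.86×10⁻³
Alloy U ranks first.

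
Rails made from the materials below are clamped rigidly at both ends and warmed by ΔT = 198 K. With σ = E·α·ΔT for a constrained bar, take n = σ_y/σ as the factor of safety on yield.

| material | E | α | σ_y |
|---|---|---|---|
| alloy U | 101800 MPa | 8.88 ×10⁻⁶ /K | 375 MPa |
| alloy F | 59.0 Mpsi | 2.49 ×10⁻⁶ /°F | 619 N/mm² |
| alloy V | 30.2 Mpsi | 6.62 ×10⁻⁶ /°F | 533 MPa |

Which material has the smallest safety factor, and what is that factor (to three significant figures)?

Converting E to GPa, α to ×10⁻⁶/K, σ_y to MPa, then σ and n for each:
  alloy U: E = 101.8, α = 8.88, σ_y = 375.0 → σ = 179 MPa, n = 2.10
  alloy F: E = 406.8, α = 4.48, σ_y = 619.0 → σ = 361 MPa, n = 1.71
  alloy V: E = 208.2, α = 11.9, σ_y = 533.0 → σ = 491 MPa, n = 1.08
Alloy V has the lowest safety factor, n = 1.08.

alloy V, n = 1.08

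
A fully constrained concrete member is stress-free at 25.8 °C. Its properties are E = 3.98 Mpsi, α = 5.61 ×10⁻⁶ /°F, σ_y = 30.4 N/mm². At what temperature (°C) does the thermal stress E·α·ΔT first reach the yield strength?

E = 3.98 Mpsi = 27.44 GPa.
α = 5.61×10⁻⁶/°F × 9/5 = 10.1×10⁻⁶/K.
σ_y = 30.4 N/mm² = 30.40 MPa.
E·α·ΔT = 30.40 MPa ⇒ ΔT = 30.40 / (27.44×10³ × 10.1×10⁻⁶) = 109.7 K.
T = 25.8 + 109.7 = 135.5 °C.

136 °C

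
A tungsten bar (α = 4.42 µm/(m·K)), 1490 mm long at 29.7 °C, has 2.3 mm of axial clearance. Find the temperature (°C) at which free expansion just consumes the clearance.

α·L₀·ΔT = 2.3 mm ⇒ ΔT = 2.3 / (4.42×10⁻⁶ × 1490.0) = 349.2 K.
T = 29.7 + 349.2 = 378.9 °C.

379 °C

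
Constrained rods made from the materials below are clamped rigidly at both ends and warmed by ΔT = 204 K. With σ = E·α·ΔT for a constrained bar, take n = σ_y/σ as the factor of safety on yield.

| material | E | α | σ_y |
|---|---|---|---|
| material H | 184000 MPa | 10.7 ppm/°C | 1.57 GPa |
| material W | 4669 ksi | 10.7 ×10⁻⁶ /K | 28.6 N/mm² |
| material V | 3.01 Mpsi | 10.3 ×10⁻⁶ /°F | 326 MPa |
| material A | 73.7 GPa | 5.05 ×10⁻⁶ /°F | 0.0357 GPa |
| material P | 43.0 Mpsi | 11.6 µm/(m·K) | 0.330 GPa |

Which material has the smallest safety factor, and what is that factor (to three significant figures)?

material A, n = 0.261

Per material, after unit conversion:
  material H: E = 184.0, α = 10.7, σ_y = 1570 → σ = 402 MPa, n = 3.91
  material W: E = 32.19, α = 10.7, σ_y = 28.60 → σ = 70.3 MPa, n = 0.407
  material V: E = 20.75, α = 18.5, σ_y = 326.0 → σ = 78.5 MPa, n = 4.15
  material A: E = 73.70, α = 9.09, σ_y = 35.70 → σ = 137 MPa, n = 0.261
  material P: E = 296.5, α = 11.6, σ_y = 330.0 → σ = 702 MPa, n = 0.470
Smallest n: material A with n = 0.261.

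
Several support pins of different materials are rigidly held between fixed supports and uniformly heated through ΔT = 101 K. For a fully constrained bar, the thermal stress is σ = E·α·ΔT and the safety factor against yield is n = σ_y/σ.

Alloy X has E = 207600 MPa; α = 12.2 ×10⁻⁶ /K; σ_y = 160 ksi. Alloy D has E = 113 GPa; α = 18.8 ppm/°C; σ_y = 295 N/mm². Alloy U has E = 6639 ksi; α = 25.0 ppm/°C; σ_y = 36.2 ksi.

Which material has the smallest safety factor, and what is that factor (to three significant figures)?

In consistent units (E in GPa, α in ×10⁻⁶/K, σ_y in MPa):
  alloy X: E = 207.6, α = 12.2, σ_y = 1103 → σ = 256 MPa, n = 4.31
  alloy D: E = 113.0, α = 18.8, σ_y = 295.0 → σ = 215 MPa, n = 1.37
  alloy U: E = 45.77, α = 25.0, σ_y = 249.6 → σ = 116 MPa, n = 2.16
The minimum is alloy D at n = 1.37.

alloy D, n = 1.37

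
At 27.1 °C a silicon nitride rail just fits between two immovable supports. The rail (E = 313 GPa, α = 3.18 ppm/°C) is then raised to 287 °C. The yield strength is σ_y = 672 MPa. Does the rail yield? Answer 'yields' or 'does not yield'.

does not yield

ΔT = 259.9 K. Constrained thermal stress σ = E·α·ΔT = 313.0×10³ MPa × 3.18×10⁻⁶ × 259.9 = 259 MPa (compressive).
Compare to σ_y = 672 MPa: σ < σ_y, so it does not yield.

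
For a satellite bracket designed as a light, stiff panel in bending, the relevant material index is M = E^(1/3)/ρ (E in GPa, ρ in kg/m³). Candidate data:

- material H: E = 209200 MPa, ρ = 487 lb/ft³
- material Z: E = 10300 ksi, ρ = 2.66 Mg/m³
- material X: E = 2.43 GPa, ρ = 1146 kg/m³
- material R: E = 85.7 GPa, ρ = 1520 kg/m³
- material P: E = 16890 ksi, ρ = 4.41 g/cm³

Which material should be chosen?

material R

Convert each candidate to consistent units, then evaluate M:
  material H: E = 209.2 GPa, ρ = 7801 kg/m³
  material Z: E = 71.02 GPa, ρ = 2660 kg/m³
  material X: E = 2.430 GPa, ρ = 1146 kg/m³
  material R: E = 85.70 GPa, ρ = 1520 kg/m³
  material P: E = 116.5 GPa, ρ = 4410 kg/m³
  material R: M = 2.90×10⁻³
  material Z: M = 1.56×10⁻³
  material X: M = 1.17×10⁻³
  material P: M = 1.11×10⁻³
  material H: M = 0.761×10⁻³
Material R ranks first.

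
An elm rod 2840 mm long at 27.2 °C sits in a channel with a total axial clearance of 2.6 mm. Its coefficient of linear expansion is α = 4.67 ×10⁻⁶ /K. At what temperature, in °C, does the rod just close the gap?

223 °C

α·L₀·ΔT = 2.6 mm ⇒ ΔT = 2.6 / (4.67×10⁻⁶ × 2840.0) = 196.0 K.
T = 27.2 + 196.0 = 223.2 °C.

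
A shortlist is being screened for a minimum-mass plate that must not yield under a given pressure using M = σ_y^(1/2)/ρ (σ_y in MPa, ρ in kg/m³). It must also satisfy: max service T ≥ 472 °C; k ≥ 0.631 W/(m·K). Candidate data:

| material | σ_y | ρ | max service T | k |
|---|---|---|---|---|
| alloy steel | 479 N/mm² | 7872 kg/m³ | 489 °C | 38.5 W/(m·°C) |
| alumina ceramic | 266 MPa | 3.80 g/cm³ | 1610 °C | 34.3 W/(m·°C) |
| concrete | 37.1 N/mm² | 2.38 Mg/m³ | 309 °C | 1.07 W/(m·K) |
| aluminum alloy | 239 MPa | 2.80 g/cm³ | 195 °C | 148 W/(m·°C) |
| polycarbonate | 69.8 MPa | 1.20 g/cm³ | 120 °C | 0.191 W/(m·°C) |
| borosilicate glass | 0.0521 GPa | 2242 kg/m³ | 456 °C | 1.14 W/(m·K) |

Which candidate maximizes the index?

Screen on constraints: max service T ≥ 472 °C; k ≥ 0.631 W/(m·K). Survivors: alloy steel, alumina ceramic.
Normalizing units and computing the index:
  alloy steel: σ_y = 479.0 MPa, ρ = 7872 kg/m³
  alumina ceramic: σ_y = 266.0 MPa, ρ = 3800 kg/m³
  alumina ceramic: M = 4.29×10⁻³
  alloy steel: M = 2.78×10⁻³
Alumina ceramic ranks first.

alumina ceramic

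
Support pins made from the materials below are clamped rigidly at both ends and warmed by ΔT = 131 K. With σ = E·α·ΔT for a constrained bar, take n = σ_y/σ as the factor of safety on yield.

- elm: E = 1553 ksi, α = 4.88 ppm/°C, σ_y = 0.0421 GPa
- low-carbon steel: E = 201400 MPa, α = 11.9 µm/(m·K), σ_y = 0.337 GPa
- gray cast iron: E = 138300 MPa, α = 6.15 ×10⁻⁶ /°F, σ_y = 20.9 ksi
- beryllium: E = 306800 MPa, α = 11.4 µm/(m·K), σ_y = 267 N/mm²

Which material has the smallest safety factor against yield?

With everything in SI (GPa, ×10⁻⁶/K, MPa):
  elm: E = 10.71, α = 4.88, σ_y = 42.10 → σ = 6.85 MPa, n = 6.15
  low-carbon steel: E = 201.4, α = 11.9, σ_y = 337.0 → σ = 314 MPa, n = 1.07
  gray cast iron: E = 138.3, α = 11.1, σ_y = 144.1 → σ = 201 MPa, n = 0.718
  beryllium: E = 306.8, α = 11.4, σ_y = 267.0 → σ = 458 MPa, n = 0.583
Smallest n: beryllium with n = 0.583.

beryllium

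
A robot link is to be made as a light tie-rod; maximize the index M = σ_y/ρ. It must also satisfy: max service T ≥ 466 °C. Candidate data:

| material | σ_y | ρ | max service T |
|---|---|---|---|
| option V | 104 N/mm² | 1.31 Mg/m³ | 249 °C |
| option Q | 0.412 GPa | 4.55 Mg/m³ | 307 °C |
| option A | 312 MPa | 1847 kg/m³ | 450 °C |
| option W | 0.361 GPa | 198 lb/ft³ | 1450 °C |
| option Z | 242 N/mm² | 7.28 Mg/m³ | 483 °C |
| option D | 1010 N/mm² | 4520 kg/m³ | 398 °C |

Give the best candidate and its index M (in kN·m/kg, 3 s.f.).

option W, M = 114 kN·m/kg

Screen on constraints: max service T ≥ 466 °C. Survivors: option W, option Z.
After converting to SI:
  option W: σ_y = 361.0 MPa, ρ = 3172 kg/m³
  option Z: σ_y = 242.0 MPa, ρ = 7280 kg/m³
  option W: M = 114 kN·m/kg
  option Z: M = 33.2 kN·m/kg
The maximum is for option W.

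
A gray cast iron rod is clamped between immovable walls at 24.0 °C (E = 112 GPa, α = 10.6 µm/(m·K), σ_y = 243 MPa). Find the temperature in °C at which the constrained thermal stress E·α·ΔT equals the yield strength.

229 °C

E·α·ΔT = 243.0 MPa ⇒ ΔT = 243.0 / (112.0×10³ × 10.6×10⁻⁶) = 204.7 K.
T = 24.0 + 204.7 = 228.7 °C.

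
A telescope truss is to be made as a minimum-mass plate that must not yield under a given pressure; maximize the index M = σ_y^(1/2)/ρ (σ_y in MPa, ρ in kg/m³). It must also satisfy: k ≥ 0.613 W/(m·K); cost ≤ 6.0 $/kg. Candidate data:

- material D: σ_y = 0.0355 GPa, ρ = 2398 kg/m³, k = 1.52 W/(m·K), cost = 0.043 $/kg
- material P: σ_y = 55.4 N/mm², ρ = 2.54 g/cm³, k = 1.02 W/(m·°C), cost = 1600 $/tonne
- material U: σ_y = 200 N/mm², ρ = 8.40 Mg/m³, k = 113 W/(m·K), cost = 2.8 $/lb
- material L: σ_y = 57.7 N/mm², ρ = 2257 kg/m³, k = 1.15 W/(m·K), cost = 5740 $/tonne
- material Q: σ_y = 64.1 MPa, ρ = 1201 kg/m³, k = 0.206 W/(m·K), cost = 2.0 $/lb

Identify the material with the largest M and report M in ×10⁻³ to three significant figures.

material L, M = 3.37×10⁻³

Screen on constraints: k ≥ 0.613 W/(m·K); cost ≤ 6.0 $/kg. Survivors: material D, material P, material L.
Putting every candidate on a common basis:
  material D: σ_y = 35.50 MPa, ρ = 2398 kg/m³
  material P: σ_y = 55.40 MPa, ρ = 2540 kg/m³
  material L: σ_y = 57.70 MPa, ρ = 2257 kg/m³
  material L: M = 3.37×10⁻³
  material P: M = 2.93×10⁻³
  material D: M = 2.48×10⁻³
The maximum is for material L.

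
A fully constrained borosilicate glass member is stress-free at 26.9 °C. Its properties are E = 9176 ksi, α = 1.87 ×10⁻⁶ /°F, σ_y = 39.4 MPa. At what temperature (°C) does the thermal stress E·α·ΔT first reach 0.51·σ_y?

E = 9176 ksi = 63.27 GPa.
α = 1.87×10⁻⁶/°F × 9/5 = 3.37×10⁻⁶/K.
E·α·ΔT = 20.09 MPa ⇒ ΔT = 20.09 / (63.27×10³ × 3.37×10⁻⁶) = 94.36 K.
T = 26.9 + 94.36 = 121.3 °C.

121 °C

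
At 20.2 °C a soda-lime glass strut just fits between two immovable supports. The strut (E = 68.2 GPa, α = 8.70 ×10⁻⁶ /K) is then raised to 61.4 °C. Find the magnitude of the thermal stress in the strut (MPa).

24.4 MPa

ΔT = 41.20 K. Constrained thermal stress σ = E·α·ΔT = 68.20×10³ MPa × 8.70×10⁻⁶ × 41.20 = 24.4 MPa (compressive).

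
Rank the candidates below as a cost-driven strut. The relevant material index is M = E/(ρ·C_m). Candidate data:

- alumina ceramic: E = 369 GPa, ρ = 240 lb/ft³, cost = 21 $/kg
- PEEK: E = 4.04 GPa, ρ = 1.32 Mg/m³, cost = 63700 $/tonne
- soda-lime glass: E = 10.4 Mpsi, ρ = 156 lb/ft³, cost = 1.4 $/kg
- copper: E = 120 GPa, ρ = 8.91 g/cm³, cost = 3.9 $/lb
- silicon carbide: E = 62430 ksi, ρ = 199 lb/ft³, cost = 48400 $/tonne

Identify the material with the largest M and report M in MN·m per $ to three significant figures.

soda-lime glass, M = 20.5 MN·m per $

After converting to SI:
  alumina ceramic: E = 369.0 GPa, ρ = 3844 kg/m³, cost = 21.00 $/kg
  PEEK: E = 4.040 GPa, ρ = 1320 kg/m³, cost = 63.70 $/kg
  soda-lime glass: E = 71.71 GPa, ρ = 2499 kg/m³, cost = 1.400 $/kg
  copper: E = 120.0 GPa, ρ = 8910 kg/m³, cost = 8.598 $/kg
  silicon carbide: E = 430.4 GPa, ρ = 3188 kg/m³, cost = 48.40 $/kg
  soda-lime glass: M = 20.5 MN·m per $
  alumina ceramic: M = 4.57 MN·m per $
  silicon carbide: M = 2.79 MN·m per $
  copper: M = 1.57 MN·m per $
  PEEK: M = 0.0480 MN·m per $
Soda-lime glass ranks first.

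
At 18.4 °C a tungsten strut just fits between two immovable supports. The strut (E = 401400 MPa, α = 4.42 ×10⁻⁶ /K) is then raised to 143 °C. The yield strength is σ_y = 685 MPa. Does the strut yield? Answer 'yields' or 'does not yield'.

does not yield

E = 401400 MPa = 401.4 GPa.
ΔT = 124.6 K. Constrained thermal stress σ = E·α·ΔT = 401.4×10³ MPa × 4.42×10⁻⁶ × 124.6 = 221 MPa (compressive).
Compare to σ_y = 685 MPa: σ < σ_y, so it does not yield.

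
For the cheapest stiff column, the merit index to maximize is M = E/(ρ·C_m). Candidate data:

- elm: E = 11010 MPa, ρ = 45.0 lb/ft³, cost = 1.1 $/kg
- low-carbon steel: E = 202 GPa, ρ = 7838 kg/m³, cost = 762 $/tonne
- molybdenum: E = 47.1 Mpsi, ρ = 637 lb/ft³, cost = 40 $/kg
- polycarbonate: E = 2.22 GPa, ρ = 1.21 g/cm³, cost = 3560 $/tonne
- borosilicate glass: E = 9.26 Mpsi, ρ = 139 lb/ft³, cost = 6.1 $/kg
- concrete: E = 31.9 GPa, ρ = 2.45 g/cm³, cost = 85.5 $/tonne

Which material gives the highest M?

Normalizing units and computing the index:
  elm: E = 11.01 GPa, ρ = 720.8 kg/m³, cost = 1.100 $/kg
  low-carbon steel: E = 202.0 GPa, ρ = 7838 kg/m³, cost = 0.7620 $/kg
  molybdenum: E = 324.7 GPa, ρ = 10200 kg/m³, cost = 40.00 $/kg
  polycarbonate: E = 2.220 GPa, ρ = 1210 kg/m³, cost = 3.560 $/kg
  borosilicate glass: E = 63.85 GPa, ρ = 2227 kg/m³, cost = 6.100 $/kg
  concrete: E = 31.90 GPa, ρ = 2450 kg/m³, cost = 0.08550 $/kg
  concrete: M = 152 MN·m per $
  low-carbon steel: M = 33.8 MN·m per $
  elm: M = 13.9 MN·m per $
  borosilicate glass: M = 4.70 MN·m per $
  molybdenum: M = 0.796 MN·m per $
  polycarbonate: M = 0.515 MN·m per $
Concrete has the largest M.

concrete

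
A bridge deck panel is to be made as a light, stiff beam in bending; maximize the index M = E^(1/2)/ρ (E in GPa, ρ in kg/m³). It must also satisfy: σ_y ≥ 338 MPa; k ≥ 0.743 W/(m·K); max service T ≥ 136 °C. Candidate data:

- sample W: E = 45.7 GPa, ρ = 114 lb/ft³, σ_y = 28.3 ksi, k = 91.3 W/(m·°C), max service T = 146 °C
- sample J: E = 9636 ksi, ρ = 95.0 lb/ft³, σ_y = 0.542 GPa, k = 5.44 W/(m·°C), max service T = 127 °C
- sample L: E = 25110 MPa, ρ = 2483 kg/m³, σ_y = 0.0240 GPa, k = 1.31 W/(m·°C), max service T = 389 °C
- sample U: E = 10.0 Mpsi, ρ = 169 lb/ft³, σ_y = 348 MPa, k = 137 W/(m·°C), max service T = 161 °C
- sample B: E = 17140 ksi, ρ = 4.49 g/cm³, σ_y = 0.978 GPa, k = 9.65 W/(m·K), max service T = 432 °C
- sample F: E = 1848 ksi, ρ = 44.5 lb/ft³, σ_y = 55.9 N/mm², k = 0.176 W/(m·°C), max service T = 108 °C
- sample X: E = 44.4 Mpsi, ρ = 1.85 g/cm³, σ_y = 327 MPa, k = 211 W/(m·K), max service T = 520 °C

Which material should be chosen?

Screen on constraints: σ_y ≥ 338 MPa; k ≥ 0.743 W/(m·K); max service T ≥ 136 °C. Survivors: sample U, sample B.
Convert each candidate to consistent units, then evaluate M:
  sample U: E = 68.95 GPa, ρ = 2707 kg/m³
  sample B: E = 118.2 GPa, ρ = 4490 kg/m³
  sample U: M = 3.07×10⁻³
  sample B: M = 2.42×10⁻³
The maximum is for sample U.

sample U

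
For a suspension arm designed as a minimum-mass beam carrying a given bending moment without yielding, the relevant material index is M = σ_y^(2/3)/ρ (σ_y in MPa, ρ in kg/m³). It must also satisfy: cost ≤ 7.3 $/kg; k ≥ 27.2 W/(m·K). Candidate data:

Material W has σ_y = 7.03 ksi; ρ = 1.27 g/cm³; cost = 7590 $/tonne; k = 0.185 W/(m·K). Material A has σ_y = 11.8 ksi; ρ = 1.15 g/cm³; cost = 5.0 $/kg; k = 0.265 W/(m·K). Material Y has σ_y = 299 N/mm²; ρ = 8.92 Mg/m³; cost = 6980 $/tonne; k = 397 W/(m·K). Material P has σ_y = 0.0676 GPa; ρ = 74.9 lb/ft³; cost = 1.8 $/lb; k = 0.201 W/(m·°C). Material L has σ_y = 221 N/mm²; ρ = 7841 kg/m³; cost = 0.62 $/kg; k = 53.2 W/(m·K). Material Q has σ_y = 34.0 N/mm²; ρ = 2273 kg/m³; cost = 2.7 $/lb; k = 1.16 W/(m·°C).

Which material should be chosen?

material Y

Screen on constraints: cost ≤ 7.3 $/kg; k ≥ 27.2 W/(m·K). Survivors: material Y, material L.
Normalizing units and computing the index:
  material Y: σ_y = 299.0 MPa, ρ = 8920 kg/m³
  material L: σ_y = 221.0 MPa, ρ = 7841 kg/m³
  material Y: M = 5.01×10⁻³
  material L: M = 4.66×10⁻³
Material Y ranks first.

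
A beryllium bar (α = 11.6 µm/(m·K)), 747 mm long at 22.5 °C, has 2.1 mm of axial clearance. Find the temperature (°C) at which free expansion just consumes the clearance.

α·L₀·ΔT = 2.1 mm ⇒ ΔT = 2.1 / (11.6×10⁻⁶ × 747.0) = 242.3 K.
T = 22.5 + 242.3 = 264.8 °C.

265 °C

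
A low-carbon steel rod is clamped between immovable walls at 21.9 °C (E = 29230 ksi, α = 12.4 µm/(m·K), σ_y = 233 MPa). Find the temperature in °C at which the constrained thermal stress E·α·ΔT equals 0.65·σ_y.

E = 29230 ksi = 201.5 GPa.
E·α·ΔT = 151.5 MPa ⇒ ΔT = 151.5 / (201.5×10³ × 12.4×10⁻⁶) = 60.60 K.
T = 21.9 + 60.60 = 82.50 °C.

82.5 °C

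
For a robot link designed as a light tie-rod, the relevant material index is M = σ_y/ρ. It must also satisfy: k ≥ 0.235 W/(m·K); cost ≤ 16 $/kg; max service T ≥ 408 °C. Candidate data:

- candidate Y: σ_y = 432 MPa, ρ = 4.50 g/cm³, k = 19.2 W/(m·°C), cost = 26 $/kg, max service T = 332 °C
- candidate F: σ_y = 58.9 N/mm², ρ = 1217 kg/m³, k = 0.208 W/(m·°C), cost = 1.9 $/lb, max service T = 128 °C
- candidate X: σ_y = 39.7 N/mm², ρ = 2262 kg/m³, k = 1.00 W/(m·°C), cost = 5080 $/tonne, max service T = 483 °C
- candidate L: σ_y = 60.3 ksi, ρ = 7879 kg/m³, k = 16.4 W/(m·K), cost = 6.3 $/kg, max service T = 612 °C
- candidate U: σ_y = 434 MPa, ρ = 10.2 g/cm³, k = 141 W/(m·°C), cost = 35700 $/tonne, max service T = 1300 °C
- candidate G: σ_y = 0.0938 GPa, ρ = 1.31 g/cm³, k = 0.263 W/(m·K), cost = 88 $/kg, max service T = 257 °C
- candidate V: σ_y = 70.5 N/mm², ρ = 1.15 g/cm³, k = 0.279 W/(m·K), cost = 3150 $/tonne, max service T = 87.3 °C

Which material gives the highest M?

candidate L

Screen on constraints: k ≥ 0.235 W/(m·K); cost ≤ 16 $/kg; max service T ≥ 408 °C. Survivors: candidate X, candidate L.
Normalizing units and computing the index:
  candidate X: σ_y = 39.70 MPa, ρ = 2262 kg/m³
  candidate L: σ_y = 415.8 MPa, ρ = 7879 kg/m³
  candidate L: M = 52.8 kN·m/kg
  candidate X: M = 17.6 kN·m/kg
Candidate L has the largest M.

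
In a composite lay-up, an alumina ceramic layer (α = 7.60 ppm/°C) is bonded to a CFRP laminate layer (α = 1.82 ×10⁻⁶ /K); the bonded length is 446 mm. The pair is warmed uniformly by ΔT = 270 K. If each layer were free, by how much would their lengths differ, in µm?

Δα = |7.60 − 1.82|×10⁻⁶/K = 5.78×10⁻⁶/K.
ΔL_mismatch = Δα·L·ΔT = 5.78×10⁻⁶ × 446.0 mm × 270.0 K = 696 µm.

696 µm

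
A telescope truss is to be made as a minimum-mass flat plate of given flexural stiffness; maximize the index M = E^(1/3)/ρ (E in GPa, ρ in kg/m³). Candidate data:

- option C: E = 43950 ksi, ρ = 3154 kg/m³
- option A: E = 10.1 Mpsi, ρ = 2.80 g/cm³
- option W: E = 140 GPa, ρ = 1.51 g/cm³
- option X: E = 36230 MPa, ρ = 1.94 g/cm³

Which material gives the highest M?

After converting to SI:
  option C: E = 303.0 GPa, ρ = 3154 kg/m³
  option A: E = 69.64 GPa, ρ = 2800 kg/m³
  option W: E = 140.0 GPa, ρ = 1510 kg/m³
  option X: E = 36.23 GPa, ρ = 1940 kg/m³
  option W: M = 3.44×10⁻³
  option C: M = 2.13×10⁻³
  option X: M = 1.71×10⁻³
  option A: M = 1.47×10⁻³
Option W has the largest M.

option W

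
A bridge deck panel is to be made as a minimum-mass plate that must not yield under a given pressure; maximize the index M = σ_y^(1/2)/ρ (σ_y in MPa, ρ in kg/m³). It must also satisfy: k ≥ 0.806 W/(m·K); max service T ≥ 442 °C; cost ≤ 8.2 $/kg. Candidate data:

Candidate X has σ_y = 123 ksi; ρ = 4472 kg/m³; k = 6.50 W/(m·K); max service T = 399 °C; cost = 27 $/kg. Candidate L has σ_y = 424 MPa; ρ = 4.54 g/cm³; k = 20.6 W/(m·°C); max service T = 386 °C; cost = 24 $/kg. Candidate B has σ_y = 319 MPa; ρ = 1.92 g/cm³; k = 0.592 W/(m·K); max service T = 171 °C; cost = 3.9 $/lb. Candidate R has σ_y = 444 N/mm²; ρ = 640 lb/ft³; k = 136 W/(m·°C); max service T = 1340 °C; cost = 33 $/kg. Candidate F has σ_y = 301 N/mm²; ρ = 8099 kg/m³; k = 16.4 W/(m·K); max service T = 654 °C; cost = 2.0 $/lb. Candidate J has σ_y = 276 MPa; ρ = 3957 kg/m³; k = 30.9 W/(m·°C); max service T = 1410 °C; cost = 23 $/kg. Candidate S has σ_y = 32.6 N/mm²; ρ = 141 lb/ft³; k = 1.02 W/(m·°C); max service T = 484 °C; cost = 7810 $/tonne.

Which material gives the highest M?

candidate S

Screen on constraints: k ≥ 0.806 W/(m·K); max service T ≥ 442 °C; cost ≤ 8.2 $/kg. Survivors: candidate F, candidate S.
Putting every candidate on a common basis:
  candidate F: σ_y = 301.0 MPa, ρ = 8099 kg/m³
  candidate S: σ_y = 32.60 MPa, ρ = 2259 kg/m³
  candidate S: M = 2.53×10⁻³
  candidate F: M = 2.14×10⁻³
Highest index: candidate S.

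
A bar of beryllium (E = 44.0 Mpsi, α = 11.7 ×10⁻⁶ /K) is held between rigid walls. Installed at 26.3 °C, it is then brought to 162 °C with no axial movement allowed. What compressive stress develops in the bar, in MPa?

E = 44.0 Mpsi = 303.4 GPa.
ΔT = 135.7 K. Constrained thermal stress σ = E·α·ΔT = 303.4×10³ MPa × 11.7×10⁻⁶ × 135.7 = 482 MPa (compressive).

482 MPa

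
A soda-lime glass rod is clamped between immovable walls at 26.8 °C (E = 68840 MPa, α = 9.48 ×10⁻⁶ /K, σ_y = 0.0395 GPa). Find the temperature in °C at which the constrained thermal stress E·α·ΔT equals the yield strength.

87.3 °C

E = 68840 MPa = 68.84 GPa.
σ_y = 0.0395 GPa = 39.50 MPa.
E·α·ΔT = 39.50 MPa ⇒ ΔT = 39.50 / (68.84×10³ × 9.48×10⁻⁶) = 60.53 K.
T = 26.8 + 60.53 = 87.33 °C.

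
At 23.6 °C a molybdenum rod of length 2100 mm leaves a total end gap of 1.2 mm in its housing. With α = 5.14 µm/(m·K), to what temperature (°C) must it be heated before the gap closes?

α·L₀·ΔT = 1.2 mm ⇒ ΔT = 1.2 / (5.14×10⁻⁶ × 2100.0) = 111.2 K.
T = 23.6 + 111.2 = 134.8 °C.

135 °C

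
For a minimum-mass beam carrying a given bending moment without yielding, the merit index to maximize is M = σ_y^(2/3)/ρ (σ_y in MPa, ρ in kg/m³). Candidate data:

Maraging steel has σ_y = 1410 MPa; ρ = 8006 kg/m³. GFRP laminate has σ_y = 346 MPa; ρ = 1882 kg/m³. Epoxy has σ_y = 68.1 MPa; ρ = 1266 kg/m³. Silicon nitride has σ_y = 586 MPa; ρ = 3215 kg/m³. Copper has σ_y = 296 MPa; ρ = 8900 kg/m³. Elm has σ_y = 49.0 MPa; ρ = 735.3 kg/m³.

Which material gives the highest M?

GFRP laminate

Evaluate M for each candidate:
  GFRP laminate: M = 26.2×10⁻³
  silicon nitride: M = 21.8×10⁻³
  elm: M = 18.2×10⁻³
  maraging steel: M = 15.7×10⁻³
  epoxy: M = 13.2×10⁻³
  copper: M = 4.99×10⁻³
The maximum is for GFRP laminate.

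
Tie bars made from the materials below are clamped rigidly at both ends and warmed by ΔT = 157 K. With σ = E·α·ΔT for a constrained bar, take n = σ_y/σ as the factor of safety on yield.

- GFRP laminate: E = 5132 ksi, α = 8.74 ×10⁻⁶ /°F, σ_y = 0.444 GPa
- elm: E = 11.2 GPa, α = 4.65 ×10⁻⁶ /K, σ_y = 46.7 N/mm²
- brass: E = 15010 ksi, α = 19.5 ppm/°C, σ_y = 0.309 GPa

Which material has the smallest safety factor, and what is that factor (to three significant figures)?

In consistent units (E in GPa, α in ×10⁻⁶/K, σ_y in MPa):
  GFRP laminate: E = 35.38, α = 15.7, σ_y = 444.0 → σ = 87.4 MPa, n = 5.08
  elm: E = 11.20, α = 4.65, σ_y = 46.70 → σ = 8.18 MPa, n = 5.71
  brass: E = 103.5, α = 19.5, σ_y = 309.0 → σ = 317 MPa, n = 0.975
The minimum is brass at n = 0.975.

brass, n = 0.975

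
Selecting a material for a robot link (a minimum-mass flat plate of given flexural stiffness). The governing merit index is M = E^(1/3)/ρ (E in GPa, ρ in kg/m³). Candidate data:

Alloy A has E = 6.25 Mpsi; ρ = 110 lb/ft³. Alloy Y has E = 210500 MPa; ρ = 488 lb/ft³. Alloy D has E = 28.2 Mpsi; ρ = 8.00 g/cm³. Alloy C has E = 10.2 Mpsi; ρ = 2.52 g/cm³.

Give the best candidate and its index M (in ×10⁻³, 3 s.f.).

alloy A, M = 1.99×10⁻³

Convert each candidate to consistent units, then evaluate M:
  alloy A: E = 43.09 GPa, ρ = 1762 kg/m³
  alloy Y: E = 210.5 GPa, ρ = 7817 kg/m³
  alloy D: E = 194.4 GPa, ρ = 8000 kg/m³
  alloy C: E = 70.33 GPa, ρ = 2520 kg/m³
  alloy A: M = 1.99×10⁻³
  alloy C: M = 1.64×10⁻³
  alloy Y: M = 0.761×10⁻³
  alloy D: M = 0.724×10⁻³
Alloy A has the largest M.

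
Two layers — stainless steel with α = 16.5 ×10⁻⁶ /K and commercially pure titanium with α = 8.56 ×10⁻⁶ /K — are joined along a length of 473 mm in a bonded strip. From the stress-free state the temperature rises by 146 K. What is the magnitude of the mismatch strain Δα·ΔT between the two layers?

Δα = |16.5 − 8.56|×10⁻⁶/K = 7.94×10⁻⁶/K.
Mismatch strain = Δα·ΔT = 7.94×10⁻⁶ × 146.0 = 1.16×10⁻³.

1.16×10⁻³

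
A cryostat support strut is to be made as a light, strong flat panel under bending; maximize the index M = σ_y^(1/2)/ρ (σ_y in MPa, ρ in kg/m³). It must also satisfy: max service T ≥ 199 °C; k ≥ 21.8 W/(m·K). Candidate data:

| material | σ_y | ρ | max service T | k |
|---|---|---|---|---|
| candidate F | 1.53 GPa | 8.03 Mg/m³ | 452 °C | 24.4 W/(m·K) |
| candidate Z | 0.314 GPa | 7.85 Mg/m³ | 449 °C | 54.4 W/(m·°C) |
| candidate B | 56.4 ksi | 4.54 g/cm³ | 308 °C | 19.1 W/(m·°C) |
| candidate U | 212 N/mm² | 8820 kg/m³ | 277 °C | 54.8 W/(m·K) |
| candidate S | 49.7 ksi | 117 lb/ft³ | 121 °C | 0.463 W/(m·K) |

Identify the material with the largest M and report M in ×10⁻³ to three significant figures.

Screen on constraints: max service T ≥ 199 °C; k ≥ 21.8 W/(m·K). Survivors: candidate F, candidate Z, candidate U.
After converting to SI:
  candidate F: σ_y = 1530 MPa, ρ = 8030 kg/m³
  candidate Z: σ_y = 314.0 MPa, ρ = 7850 kg/m³
  candidate U: σ_y = 212.0 MPa, ρ = 8820 kg/m³
  candidate F: M = 4.87×10⁻³
  candidate Z: M = 2.26×10⁻³
  candidate U: M = 1.65×10⁻³
Highest index: candidate F.

candidate F, M = 4.87×10⁻³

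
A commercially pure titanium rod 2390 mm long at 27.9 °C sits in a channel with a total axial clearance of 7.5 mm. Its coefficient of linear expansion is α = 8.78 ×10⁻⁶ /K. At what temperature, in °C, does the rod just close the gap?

385 °C

α·L₀·ΔT = 7.5 mm ⇒ ΔT = 7.5 / (8.78×10⁻⁶ × 2390.0) = 357.4 K.
T = 27.9 + 357.4 = 385.3 °C.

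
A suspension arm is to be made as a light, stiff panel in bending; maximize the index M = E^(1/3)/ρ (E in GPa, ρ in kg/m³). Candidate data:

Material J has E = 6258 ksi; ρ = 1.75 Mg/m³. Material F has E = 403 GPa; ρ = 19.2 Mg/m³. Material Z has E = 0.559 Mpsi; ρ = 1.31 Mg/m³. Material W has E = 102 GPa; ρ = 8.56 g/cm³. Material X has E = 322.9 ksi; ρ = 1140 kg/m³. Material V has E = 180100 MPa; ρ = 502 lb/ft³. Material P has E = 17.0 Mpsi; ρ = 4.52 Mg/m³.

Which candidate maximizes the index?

material J

Putting every candidate on a common basis:
  material J: E = 43.15 GPa, ρ = 1750 kg/m³
  material F: E = 403.0 GPa, ρ = 19200 kg/m³
  material Z: E = 3.854 GPa, ρ = 1310 kg/m³
  material W: E = 102.0 GPa, ρ = 8560 kg/m³
  material X: E = 2.226 GPa, ρ = 1140 kg/m³
  material V: E = 180.1 GPa, ρ = 8041 kg/m³
  material P: E = 117.2 GPa, ρ = 4520 kg/m³
  material J: M = 2.00×10⁻³
  material Z: M = 1.20×10⁻³
  material X: M = 1.15×10⁻³
  material P: M = 1.08×10⁻³
  material V: M = 0.702×10⁻³
  material W: M = 0.546×10⁻³
  material F: M = 0.385×10⁻³
Material J ranks first.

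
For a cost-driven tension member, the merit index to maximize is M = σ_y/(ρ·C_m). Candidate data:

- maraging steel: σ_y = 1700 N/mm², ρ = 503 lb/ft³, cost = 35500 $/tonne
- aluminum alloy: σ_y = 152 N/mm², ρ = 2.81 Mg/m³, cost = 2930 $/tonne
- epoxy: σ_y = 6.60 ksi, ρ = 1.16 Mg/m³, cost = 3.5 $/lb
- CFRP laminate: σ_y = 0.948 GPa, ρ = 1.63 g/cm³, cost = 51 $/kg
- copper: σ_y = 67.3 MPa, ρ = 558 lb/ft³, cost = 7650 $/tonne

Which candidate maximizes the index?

After converting to SI:
  maraging steel: σ_y = 1700 MPa, ρ = 8057 kg/m³, cost = 35.50 $/kg
  aluminum alloy: σ_y = 152.0 MPa, ρ = 2810 kg/m³, cost = 2.930 $/kg
  epoxy: σ_y = 45.51 MPa, ρ = 1160 kg/m³, cost = 7.716 $/kg
  CFRP laminate: σ_y = 948.0 MPa, ρ = 1630 kg/m³, cost = 51.00 $/kg
  copper: σ_y = 67.30 MPa, ρ = 8938 kg/m³, cost = 7.650 $/kg
  aluminum alloy: M = 18.5 kN·m per $
  CFRP laminate: M = 11.4 kN·m per $
  maraging steel: M = 5.94 kN·m per $
  epoxy: M = 5.08 kN·m per $
  copper: M = 0.984 kN·m per $
Aluminum alloy has the largest M.

aluminum alloy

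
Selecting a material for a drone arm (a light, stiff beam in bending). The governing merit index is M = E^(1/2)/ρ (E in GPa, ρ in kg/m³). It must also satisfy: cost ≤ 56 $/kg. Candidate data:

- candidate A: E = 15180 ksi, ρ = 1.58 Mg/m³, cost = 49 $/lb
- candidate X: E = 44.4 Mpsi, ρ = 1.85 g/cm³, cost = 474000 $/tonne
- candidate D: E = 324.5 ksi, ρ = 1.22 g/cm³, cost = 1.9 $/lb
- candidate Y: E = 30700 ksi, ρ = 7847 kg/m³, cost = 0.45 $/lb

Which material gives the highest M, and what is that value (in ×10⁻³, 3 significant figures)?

Screen on constraints: cost ≤ 56 $/kg. Survivors: candidate D, candidate Y.
In SI units:
  candidate D: E = 2.237 GPa, ρ = 1220 kg/m³
  candidate Y: E = 211.7 GPa, ρ = 7847 kg/m³
  candidate Y: M = 1.85×10⁻³
  candidate D: M = 1.23×10⁻³
The maximum is for candidate Y.

candidate Y, M = 1.85×10⁻³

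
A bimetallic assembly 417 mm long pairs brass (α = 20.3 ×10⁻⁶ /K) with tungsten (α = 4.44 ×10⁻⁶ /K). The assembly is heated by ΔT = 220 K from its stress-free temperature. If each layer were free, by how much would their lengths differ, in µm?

1450 µm

Δα = |20.3 − 4.44|×10⁻⁶/K = 15.9×10⁻⁶/K.
ΔL_mismatch = Δα·L·ΔT = 15.9×10⁻⁶ × 417.0 mm × 220.0 K = 1450 µm.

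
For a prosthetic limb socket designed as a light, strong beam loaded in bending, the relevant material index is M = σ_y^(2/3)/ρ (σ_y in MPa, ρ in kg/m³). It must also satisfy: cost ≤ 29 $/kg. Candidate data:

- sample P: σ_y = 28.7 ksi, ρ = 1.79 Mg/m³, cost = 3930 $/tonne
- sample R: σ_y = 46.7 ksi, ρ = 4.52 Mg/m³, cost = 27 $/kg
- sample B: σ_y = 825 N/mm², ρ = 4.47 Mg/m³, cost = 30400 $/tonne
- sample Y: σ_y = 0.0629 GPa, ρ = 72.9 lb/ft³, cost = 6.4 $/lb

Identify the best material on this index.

sample P

Screen on constraints: cost ≤ 29 $/kg. Survivors: sample P, sample R, sample Y.
In SI units:
  sample P: σ_y = 197.9 MPa, ρ = 1790 kg/m³
  sample R: σ_y = 322.0 MPa, ρ = 4520 kg/m³
  sample Y: σ_y = 62.90 MPa, ρ = 1168 kg/m³
  sample P: M = 19.0×10⁻³
  sample Y: M = 13.5×10⁻³
  sample R: M = 10.4×10⁻³
The maximum is for sample P.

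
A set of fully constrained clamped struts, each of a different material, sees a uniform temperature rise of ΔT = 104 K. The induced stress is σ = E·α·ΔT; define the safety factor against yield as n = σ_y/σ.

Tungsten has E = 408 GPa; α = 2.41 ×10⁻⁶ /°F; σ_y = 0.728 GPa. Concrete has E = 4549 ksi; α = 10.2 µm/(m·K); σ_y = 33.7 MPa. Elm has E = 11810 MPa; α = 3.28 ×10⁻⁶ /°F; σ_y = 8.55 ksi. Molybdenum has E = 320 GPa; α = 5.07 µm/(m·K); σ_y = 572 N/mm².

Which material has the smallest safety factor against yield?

concrete

In consistent units (E in GPa, α in ×10⁻⁶/K, σ_y in MPa):
  tungsten: E = 408.0, α = 4.34, σ_y = 728.0 → σ = 184 MPa, n = 3.96
  concrete: E = 31.36, α = 10.2, σ_y = 33.70 → σ = 33.3 MPa, n = 1.01
  elm: E = 11.81, α = 5.90, σ_y = 58.95 → σ = 7.25 MPa, n = 8.13
  molybdenum: E = 320.0, α = 5.07, σ_y = 572.0 → σ = 169 MPa, n = 3.39
Smallest n: concrete with n = 1.01.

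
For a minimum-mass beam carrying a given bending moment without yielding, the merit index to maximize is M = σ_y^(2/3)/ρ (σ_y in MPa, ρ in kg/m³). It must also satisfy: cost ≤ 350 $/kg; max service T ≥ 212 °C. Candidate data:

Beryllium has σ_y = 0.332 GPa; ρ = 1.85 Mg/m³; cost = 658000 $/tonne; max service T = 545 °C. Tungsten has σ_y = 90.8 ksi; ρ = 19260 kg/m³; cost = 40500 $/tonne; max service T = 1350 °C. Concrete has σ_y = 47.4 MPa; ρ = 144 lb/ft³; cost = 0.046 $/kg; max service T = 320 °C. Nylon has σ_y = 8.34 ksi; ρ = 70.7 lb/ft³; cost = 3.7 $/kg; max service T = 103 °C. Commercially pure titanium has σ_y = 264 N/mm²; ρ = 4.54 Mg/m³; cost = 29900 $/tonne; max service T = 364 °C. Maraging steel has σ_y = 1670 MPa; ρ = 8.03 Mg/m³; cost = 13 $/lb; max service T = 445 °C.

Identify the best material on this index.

maraging steel

Screen on constraints: cost ≤ 350 $/kg; max service T ≥ 212 °C. Survivors: tungsten, concrete, commercially pure titanium, maraging steel.
In SI units:
  tungsten: σ_y = 626.0 MPa, ρ = 19260 kg/m³
  concrete: σ_y = 47.40 MPa, ρ = 2307 kg/m³
  commercially pure titanium: σ_y = 264.0 MPa, ρ = 4540 kg/m³
  maraging steel: σ_y = 1670 MPa, ρ = 8030 kg/m³
  maraging steel: M = 17.5×10⁻³
  commercially pure titanium: M = 9.06×10⁻³
  concrete: M = 5.68×10⁻³
  tungsten: M = 3.80×10⁻³
Maraging steel has the largest M.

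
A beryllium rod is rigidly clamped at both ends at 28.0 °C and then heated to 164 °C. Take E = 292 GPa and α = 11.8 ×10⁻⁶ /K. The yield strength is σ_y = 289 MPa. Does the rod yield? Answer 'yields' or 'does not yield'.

yields

ΔT = 136.0 K. Constrained thermal stress σ = E·α·ΔT = 292.0×10³ MPa × 11.8×10⁻⁶ × 136.0 = 469 MPa (compressive).
Compare to σ_y = 289 MPa: σ ≥ σ_y, so it yields.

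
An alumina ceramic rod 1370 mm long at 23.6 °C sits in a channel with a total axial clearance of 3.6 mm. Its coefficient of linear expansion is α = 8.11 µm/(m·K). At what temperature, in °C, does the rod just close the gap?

α·L₀·ΔT = 3.6 mm ⇒ ΔT = 3.6 / (8.11×10⁻⁶ × 1370.0) = 324.0 K.
T = 23.6 + 324.0 = 347.6 °C.

348 °C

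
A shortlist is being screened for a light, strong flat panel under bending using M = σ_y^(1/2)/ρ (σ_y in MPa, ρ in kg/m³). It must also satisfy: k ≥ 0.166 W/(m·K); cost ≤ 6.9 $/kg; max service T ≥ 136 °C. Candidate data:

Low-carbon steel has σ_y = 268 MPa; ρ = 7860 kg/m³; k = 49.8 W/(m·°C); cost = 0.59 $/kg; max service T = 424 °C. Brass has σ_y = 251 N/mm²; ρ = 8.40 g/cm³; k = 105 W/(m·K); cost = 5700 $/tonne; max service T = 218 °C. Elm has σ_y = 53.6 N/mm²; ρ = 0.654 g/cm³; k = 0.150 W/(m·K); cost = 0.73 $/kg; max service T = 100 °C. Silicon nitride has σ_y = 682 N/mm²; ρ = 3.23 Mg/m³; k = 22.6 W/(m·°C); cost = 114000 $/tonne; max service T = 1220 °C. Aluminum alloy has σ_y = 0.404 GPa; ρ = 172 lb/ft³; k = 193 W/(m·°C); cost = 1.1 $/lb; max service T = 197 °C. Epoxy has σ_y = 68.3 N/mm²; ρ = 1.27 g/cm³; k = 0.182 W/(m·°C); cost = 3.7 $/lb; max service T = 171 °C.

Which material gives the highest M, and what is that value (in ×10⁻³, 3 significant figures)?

aluminum alloy, M = 7.30×10⁻³

Screen on constraints: k ≥ 0.166 W/(m·K); cost ≤ 6.9 $/kg; max service T ≥ 136 °C. Survivors: low-carbon steel, brass, aluminum alloy.
After converting to SI:
  low-carbon steel: σ_y = 268.0 MPa, ρ = 7860 kg/m³
  brass: σ_y = 251.0 MPa, ρ = 8400 kg/m³
  aluminum alloy: σ_y = 404.0 MPa, ρ = 2755 kg/m³
  aluminum alloy: M = 7.30×10⁻³
  low-carbon steel: M = 2.08×10⁻³
  brass: M = 1.89×10⁻³
Aluminum alloy ranks first.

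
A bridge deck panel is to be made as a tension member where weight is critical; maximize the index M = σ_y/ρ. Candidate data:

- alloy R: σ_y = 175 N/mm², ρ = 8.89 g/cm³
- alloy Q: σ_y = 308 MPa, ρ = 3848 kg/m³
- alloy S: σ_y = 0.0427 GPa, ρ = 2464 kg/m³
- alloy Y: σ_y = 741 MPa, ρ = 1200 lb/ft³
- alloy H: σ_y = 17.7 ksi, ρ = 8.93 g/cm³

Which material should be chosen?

After converting to SI:
  alloy R: σ_y = 175.0 MPa, ρ = 8890 kg/m³
  alloy Q: σ_y = 308.0 MPa, ρ = 3848 kg/m³
  alloy S: σ_y = 42.70 MPa, ρ = 2464 kg/m³
  alloy Y: σ_y = 741.0 MPa, ρ = 19220 kg/m³
  alloy H: σ_y = 122.0 MPa, ρ = 8930 kg/m³
  alloy Q: M = 80.0 kN·m/kg
  alloy Y: M = 38.5 kN·m/kg
  alloy R: M = 19.7 kN·m/kg
  alloy S: M = 17.3 kN·m/kg
  alloy H: M = 13.7 kN·m/kg
Alloy Q has the largest M.

alloy Q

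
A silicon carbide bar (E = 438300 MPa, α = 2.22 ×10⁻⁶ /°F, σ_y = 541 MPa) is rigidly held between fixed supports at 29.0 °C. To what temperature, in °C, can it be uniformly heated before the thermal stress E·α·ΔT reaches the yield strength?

E = 438300 MPa = 438.3 GPa.
α = 2.22×10⁻⁶/°F × 9/5 = 4.00×10⁻⁶/K.
E·α·ΔT = 541.0 MPa ⇒ ΔT = 541.0 / (438.3×10³ × 4.00×10⁻⁶) = 308.9 K.
T = 29.0 + 308.9 = 337.9 °C.

338 °C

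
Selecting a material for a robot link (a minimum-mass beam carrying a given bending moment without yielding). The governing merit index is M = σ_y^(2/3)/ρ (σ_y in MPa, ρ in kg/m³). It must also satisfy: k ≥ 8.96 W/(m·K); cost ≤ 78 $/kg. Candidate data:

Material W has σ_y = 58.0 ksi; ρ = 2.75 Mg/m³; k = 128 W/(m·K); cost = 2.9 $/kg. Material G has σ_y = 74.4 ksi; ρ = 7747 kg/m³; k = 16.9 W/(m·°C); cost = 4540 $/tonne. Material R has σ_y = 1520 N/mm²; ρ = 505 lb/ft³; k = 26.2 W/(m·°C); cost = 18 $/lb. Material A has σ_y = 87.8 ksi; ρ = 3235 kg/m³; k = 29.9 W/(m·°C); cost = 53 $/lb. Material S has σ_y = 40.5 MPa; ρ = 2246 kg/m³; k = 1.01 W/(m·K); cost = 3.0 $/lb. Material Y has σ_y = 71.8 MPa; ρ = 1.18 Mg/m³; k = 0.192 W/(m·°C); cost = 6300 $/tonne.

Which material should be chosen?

Screen on constraints: k ≥ 8.96 W/(m·K); cost ≤ 78 $/kg. Survivors: material W, material G, material R.
After converting to SI:
  material W: σ_y = 399.9 MPa, ρ = 2750 kg/m³
  material G: σ_y = 513.0 MPa, ρ = 7747 kg/m³
  material R: σ_y = 1520 MPa, ρ = 8089 kg/m³
  material W: M = 19.7×10⁻³
  material R: M = 16.3×10⁻³
  material G: M = 8.27×10⁻³
Material W ranks first.

material W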